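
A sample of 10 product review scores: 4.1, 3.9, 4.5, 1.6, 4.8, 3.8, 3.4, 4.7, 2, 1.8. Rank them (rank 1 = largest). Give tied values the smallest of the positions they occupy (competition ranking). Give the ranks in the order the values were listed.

4, 5, 3, 10, 1, 6, 7, 2, 8, 9

Sorted (descending): 4.8, 4.7, 4.5, 4.1, 3.9, 3.8, 3.4, 2, 1.8, 1.6
No ties — each value takes its position as its rank.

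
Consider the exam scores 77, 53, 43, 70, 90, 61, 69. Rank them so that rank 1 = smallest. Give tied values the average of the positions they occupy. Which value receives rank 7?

90

Sorted (ascending): 43, 53, 61, 69, 70, 77, 90
No ties — each value takes its position as its rank.
Rank 7 → value 90.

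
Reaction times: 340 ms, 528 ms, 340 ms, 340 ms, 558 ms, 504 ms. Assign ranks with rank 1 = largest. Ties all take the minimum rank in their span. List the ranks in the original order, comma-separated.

Sorted (descending): 558, 528, 504, 340, 340, 340
The 3 values of 340 occupy positions 4–6 → each gets rank 4.

4, 2, 4, 4, 1, 3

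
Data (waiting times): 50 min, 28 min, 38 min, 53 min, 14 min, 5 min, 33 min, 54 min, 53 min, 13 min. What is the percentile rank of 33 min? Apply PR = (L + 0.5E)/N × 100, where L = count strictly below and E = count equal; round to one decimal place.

N = 10.
Strictly below 33: 4. Equal to 33: 1.
PR = (4 + 0.5·1)/10 × 100 = 45.0

45.0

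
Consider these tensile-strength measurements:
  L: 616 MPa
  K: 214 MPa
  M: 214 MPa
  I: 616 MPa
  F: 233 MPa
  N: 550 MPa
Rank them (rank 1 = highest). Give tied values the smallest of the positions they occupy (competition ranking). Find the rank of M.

Sorted (descending): 616, 616, 550, 233, 214, 214
The 2 values of 616 occupy positions 1–2 → each gets rank 1.
The 2 values of 214 occupy positions 5–6 → each gets rank 5.
M has value 214 MPa → rank 5.

5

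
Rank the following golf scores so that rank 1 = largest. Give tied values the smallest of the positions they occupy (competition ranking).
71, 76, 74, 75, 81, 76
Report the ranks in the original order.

Sorted (descending): 81, 76, 76, 75, 74, 71
The 2 values of 76 occupy positions 2–3 → each gets rank 2.

6, 2, 5, 4, 1, 2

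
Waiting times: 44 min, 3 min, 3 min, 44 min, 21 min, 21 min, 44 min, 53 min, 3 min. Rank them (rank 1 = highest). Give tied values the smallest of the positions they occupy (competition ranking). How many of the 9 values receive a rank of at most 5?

Sorted (descending): 53, 44, 44, 44, 21, 21, 3, 3, 3
The 3 values of 44 occupy positions 2–4 → each gets rank 2.
The 2 values of 21 occupy positions 5–6 → each gets rank 5.
The 3 values of 3 occupy positions 7–9 → each gets rank 7.
Ranks ≤ 5: {1, 2, 2, 2, 5, 5} → 6 values.

6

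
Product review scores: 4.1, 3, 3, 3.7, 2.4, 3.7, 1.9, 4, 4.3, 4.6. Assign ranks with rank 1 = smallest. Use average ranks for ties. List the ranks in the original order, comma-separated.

8, 3.5, 3.5, 5.5, 2, 5.5, 1, 7, 9, 10

Sorted (ascending): 1.9, 2.4, 3, 3, 3.7, 3.7, 4, 4.1, 4.3, 4.6
The 2 values of 3 occupy positions 3–4 → average rank (3+4)/2 = 3.5.
The 2 values of 3.7 occupy positions 5–6 → average rank (5+6)/2 = 5.5.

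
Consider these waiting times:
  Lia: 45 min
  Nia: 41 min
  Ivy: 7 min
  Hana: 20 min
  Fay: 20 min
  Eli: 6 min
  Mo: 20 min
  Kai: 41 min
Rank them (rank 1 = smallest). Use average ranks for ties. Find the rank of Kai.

Sorted (ascending): 6, 7, 20, 20, 20, 41, 41, 45
The 3 values of 20 occupy positions 3–5 → average rank 4.
The 2 values of 41 occupy positions 6–7 → average rank (6+7)/2 = 6.5.
Kai has value 41 min → rank 6.5.

6.5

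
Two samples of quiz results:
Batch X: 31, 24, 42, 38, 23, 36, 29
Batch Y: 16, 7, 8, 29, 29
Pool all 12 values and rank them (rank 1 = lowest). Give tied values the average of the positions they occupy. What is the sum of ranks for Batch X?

Sorted (ascending): 7, 8, 16, 23, 24, 29, 29, 29, 31, 36, 38, 42
The 3 values of 29 occupy positions 6–8 → average rank 7.
Batch X values → pooled ranks: 31→9, 24→5, 42→12, 38→11, 23→4, 36→10, 29→7
Rank sum = 9 + 5 + 12 + 11 + 4 + 10 + 7 = 58

58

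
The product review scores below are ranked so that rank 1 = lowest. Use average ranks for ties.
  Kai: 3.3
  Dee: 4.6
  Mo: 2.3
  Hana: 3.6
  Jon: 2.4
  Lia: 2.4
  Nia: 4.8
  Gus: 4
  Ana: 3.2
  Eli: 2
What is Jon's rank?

Sorted (ascending): 2, 2.3, 2.4, 2.4, 3.2, 3.3, 3.6, 4, 4.6, 4.8
The 2 values of 2.4 occupy positions 3–4 → average rank (3+4)/2 = 3.5.
Jon has value 2.4 → rank 3.5.

3.5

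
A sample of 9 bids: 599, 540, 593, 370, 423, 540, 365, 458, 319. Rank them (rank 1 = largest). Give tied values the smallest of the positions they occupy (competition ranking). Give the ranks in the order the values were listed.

Sorted (descending): 599, 593, 540, 540, 458, 423, 370, 365, 319
The 2 values of 540 occupy positions 3–4 → each gets rank 3.

1, 3, 2, 7, 6, 3, 8, 5, 9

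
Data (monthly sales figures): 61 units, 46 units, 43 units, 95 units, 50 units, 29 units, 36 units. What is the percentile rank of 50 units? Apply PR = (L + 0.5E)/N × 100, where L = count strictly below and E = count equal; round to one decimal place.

64.3

N = 7.
Strictly below 50: 4. Equal to 50: 1.
PR = (4 + 0.5·1)/7 × 100 = 64.3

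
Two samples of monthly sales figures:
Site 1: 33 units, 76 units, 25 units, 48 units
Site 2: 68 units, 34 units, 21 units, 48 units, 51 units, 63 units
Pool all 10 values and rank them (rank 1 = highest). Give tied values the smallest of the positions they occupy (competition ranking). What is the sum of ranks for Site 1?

Sorted (descending): 76, 68, 63, 51, 48, 48, 34, 33, 25, 21
The 2 values of 48 occupy positions 5–6 → each gets rank 5.
Site 1 values → pooled ranks: 33→8, 76→1, 25→9, 48→5
Rank sum = 8 + 1 + 9 + 5 = 23

23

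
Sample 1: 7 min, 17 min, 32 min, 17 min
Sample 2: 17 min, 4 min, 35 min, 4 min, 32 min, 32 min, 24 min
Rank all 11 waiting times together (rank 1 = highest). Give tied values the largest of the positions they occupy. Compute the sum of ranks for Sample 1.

Sorted (descending): 35, 32, 32, 32, 24, 17, 17, 17, 7, 4, 4
The 3 values of 32 occupy positions 2–4 → each gets rank 4.
The 3 values of 17 occupy positions 6–8 → each gets rank 8.
The 2 values of 4 occupy positions 10–11 → each gets rank 11.
Sample 1 values → pooled ranks: 7→9, 17→8, 32→4, 17→8
Rank sum = 9 + 8 + 4 + 8 = 29

29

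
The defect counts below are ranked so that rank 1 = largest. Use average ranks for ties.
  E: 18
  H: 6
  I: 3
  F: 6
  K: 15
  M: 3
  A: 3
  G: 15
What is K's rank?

Sorted (descending): 18, 15, 15, 6, 6, 3, 3, 3
The 2 values of 15 occupy positions 2–3 → average rank (2+3)/2 = 2.5.
The 2 values of 6 occupy positions 4–5 → average rank (4+5)/2 = 4.5.
The 3 values of 3 occupy positions 6–8 → average rank 7.
K has value 15 → rank 2.5.

2.5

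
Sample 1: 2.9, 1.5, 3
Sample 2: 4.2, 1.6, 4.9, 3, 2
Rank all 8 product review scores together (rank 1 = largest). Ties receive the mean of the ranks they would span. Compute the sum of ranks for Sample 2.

Sorted (descending): 4.9, 4.2, 3, 3, 2.9, 2, 1.6, 1.5
The 2 values of 3 occupy positions 3–4 → average rank (3+4)/2 = 3.5.
Sample 2 values → pooled ranks: 4.2→2, 1.6→7, 4.9→1, 3→3.5, 2→6
Rank sum = 2 + 7 + 1 + 3.5 + 6 = 19.5

19.5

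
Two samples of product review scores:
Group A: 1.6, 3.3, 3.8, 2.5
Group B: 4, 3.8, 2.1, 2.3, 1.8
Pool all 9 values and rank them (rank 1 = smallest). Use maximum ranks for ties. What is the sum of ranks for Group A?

Sorted (ascending): 1.6, 1.8, 2.1, 2.3, 2.5, 3.3, 3.8, 3.8, 4
The 2 values of 3.8 occupy positions 7–8 → each gets rank 8.
Group A values → pooled ranks: 1.6→1, 3.3→6, 3.8→8, 2.5→5
Rank sum = 1 + 6 + 8 + 5 = 20

20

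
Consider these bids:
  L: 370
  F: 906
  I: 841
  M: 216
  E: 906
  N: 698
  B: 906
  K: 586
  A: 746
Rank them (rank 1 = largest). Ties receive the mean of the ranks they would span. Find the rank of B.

2

Sorted (descending): 906, 906, 906, 841, 746, 698, 586, 370, 216
The 3 values of 906 occupy positions 1–3 → average rank 2.
B has value 906 → rank 2.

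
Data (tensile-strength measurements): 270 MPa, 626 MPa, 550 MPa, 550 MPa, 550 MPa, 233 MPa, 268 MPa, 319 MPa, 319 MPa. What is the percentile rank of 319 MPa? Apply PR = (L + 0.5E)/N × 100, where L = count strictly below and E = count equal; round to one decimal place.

44.4

N = 9.
Strictly below 319: 3. Equal to 319: 2.
PR = (3 + 0.5·2)/9 × 100 = 44.4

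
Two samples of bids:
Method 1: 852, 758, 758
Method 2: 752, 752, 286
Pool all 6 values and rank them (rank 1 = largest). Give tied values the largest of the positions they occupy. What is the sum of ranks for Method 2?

Sorted (descending): 852, 758, 758, 752, 752, 286
The 2 values of 758 occupy positions 2–3 → each gets rank 3.
The 2 values of 752 occupy positions 4–5 → each gets rank 5.
Method 2 values → pooled ranks: 752→5, 752→5, 286→6
Rank sum = 5 + 5 + 6 = 16

16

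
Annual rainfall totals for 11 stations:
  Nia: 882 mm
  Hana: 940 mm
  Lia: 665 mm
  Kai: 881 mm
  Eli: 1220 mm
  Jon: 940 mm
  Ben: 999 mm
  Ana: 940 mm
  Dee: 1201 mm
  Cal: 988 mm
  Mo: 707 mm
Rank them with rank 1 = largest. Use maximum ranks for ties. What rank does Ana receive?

7

Sorted (descending): 1220, 1201, 999, 988, 940, 940, 940, 882, 881, 707, 665
The 3 values of 940 occupy positions 5–7 → each gets rank 7.
Ana has value 940 mm → rank 7.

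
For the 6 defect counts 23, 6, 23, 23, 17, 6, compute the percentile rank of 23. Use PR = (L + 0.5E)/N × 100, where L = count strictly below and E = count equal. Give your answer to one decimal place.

75.0

N = 6.
Strictly below 23: 3. Equal to 23: 3.
PR = (3 + 0.5·3)/6 × 100 = 75.0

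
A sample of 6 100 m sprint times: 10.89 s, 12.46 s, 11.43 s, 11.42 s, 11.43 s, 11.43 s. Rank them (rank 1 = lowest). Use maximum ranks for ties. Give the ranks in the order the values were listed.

Sorted (ascending): 10.89, 11.42, 11.43, 11.43, 11.43, 12.46
The 3 values of 11.43 occupy positions 3–5 → each gets rank 5.

1, 6, 5, 2, 5, 5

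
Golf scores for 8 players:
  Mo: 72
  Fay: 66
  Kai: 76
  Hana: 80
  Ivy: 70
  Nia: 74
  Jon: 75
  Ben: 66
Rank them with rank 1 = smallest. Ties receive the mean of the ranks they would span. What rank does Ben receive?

Sorted (ascending): 66, 66, 70, 72, 74, 75, 76, 80
The 2 values of 66 occupy positions 1–2 → average rank (1+2)/2 = 1.5.
Ben has value 66 → rank 1.5.

1.5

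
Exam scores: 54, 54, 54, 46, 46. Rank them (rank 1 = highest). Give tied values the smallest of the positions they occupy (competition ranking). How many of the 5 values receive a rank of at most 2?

3

Sorted (descending): 54, 54, 54, 46, 46
The 3 values of 54 occupy positions 1–3 → each gets rank 1.
The 2 values of 46 occupy positions 4–5 → each gets rank 4.
Ranks ≤ 2: {1, 1, 1} → 3 values.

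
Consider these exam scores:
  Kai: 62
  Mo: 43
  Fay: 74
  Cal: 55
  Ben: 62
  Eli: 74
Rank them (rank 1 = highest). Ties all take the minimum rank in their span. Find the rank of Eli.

1

Sorted (descending): 74, 74, 62, 62, 55, 43
The 2 values of 74 occupy positions 1–2 → each gets rank 1.
The 2 values of 62 occupy positions 3–4 → each gets rank 3.
Eli has value 74 → rank 1.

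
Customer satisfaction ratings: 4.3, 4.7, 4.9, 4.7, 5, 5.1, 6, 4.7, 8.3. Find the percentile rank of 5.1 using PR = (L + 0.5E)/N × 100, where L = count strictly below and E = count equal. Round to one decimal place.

N = 9.
Strictly below 5.1: 6. Equal to 5.1: 1.
PR = (6 + 0.5·1)/9 × 100 = 72.2

72.2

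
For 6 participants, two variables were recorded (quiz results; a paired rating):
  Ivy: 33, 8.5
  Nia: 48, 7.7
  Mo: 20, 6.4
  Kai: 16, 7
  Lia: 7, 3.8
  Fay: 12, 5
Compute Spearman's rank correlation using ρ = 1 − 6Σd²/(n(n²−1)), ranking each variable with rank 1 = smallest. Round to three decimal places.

Ranks of variable 1: 5, 6, 4, 3, 1, 2
Ranks of variable 2: 6, 5, 3, 4, 1, 2
d = r₁ − r₂: -1, 1, 1, -1, 0, 0
d²: 1, 1, 1, 1, 0, 0; Σd² = 4
ρ = 1 − 6·4/(6·35) = 1 − 24/210 = 0.886

0.886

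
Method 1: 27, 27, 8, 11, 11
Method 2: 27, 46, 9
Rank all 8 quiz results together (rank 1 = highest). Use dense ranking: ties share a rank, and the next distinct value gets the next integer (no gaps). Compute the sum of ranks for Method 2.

7

Sorted (descending): 46, 27, 27, 27, 11, 11, 9, 8
The 3 values of 27 share dense rank 2.
The 2 values of 11 share dense rank 3.
Remaining distinct values take the next consecutive integers.
Method 2 values → pooled ranks: 27→2, 46→1, 9→4
Rank sum = 2 + 1 + 4 = 7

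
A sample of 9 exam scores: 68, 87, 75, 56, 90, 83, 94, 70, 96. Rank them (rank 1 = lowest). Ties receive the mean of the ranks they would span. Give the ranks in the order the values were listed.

Sorted (ascending): 56, 68, 70, 75, 83, 87, 90, 94, 96
No ties — each value takes its position as its rank.

2, 6, 4, 1, 7, 5, 8, 3, 9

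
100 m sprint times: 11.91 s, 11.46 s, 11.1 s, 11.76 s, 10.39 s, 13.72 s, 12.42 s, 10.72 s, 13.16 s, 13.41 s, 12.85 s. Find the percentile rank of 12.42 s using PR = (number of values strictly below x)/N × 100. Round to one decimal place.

54.5

N = 11.
Strictly below 12.42: 6. Equal to 12.42: 1.
PR = 6/11 × 100 = 54.5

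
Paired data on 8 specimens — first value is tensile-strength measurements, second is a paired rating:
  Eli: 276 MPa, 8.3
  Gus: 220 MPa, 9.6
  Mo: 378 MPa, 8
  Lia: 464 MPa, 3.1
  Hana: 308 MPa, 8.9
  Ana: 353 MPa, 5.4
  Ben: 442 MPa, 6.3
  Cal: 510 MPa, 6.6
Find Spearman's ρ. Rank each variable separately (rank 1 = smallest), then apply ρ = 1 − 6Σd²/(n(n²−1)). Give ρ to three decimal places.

Ranks of variable 1: 2, 1, 5, 7, 3, 4, 6, 8
Ranks of variable 2: 6, 8, 5, 1, 7, 2, 3, 4
d = r₁ − r₂: -4, -7, 0, 6, -4, 2, 3, 4
d²: 16, 49, 0, 36, 16, 4, 9, 16; Σd² = 146
ρ = 1 − 6·146/(8·63) = 1 − 876/504 = -0.738

-0.738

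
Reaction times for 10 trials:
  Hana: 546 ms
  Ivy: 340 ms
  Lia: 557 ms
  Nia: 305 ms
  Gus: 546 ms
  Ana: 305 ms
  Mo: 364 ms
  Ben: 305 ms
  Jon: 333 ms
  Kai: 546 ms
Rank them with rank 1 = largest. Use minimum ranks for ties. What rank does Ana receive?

Sorted (descending): 557, 546, 546, 546, 364, 340, 333, 305, 305, 305
The 3 values of 546 occupy positions 2–4 → each gets rank 2.
The 3 values of 305 occupy positions 8–10 → each gets rank 8.
Ana has value 305 ms → rank 8.

8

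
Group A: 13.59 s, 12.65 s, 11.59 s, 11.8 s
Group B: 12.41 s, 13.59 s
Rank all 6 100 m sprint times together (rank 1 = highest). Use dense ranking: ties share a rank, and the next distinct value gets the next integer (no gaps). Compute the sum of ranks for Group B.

4

Sorted (descending): 13.59, 13.59, 12.65, 12.41, 11.8, 11.59
The 2 values of 13.59 share dense rank 1.
Remaining distinct values take the next consecutive integers.
Group B values → pooled ranks: 12.41→3, 13.59→1
Rank sum = 3 + 1 = 4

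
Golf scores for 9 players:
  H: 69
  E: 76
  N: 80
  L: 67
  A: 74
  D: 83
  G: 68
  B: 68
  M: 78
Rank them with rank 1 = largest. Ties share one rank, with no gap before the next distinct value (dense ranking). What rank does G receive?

Sorted (descending): 83, 80, 78, 76, 74, 69, 68, 68, 67
The 2 values of 68 share dense rank 7.
Remaining distinct values take the next consecutive integers.
G has value 68 → rank 7.

7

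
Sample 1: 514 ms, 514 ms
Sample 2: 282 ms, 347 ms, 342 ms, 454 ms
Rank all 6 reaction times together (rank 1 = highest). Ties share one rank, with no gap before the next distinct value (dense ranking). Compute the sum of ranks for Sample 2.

Sorted (descending): 514, 514, 454, 347, 342, 282
The 2 values of 514 share dense rank 1.
Remaining distinct values take the next consecutive integers.
Sample 2 values → pooled ranks: 282→5, 347→3, 342→4, 454→2
Rank sum = 5 + 3 + 4 + 2 = 14

14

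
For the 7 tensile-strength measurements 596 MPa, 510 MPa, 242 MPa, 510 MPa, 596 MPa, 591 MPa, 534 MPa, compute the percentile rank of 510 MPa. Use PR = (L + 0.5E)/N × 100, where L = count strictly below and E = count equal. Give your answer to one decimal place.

28.6

N = 7.
Strictly below 510: 1. Equal to 510: 2.
PR = (1 + 0.5·2)/7 × 100 = 28.6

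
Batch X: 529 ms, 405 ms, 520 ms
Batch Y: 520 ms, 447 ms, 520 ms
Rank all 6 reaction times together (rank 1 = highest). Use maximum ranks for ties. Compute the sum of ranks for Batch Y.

13

Sorted (descending): 529, 520, 520, 520, 447, 405
The 3 values of 520 occupy positions 2–4 → each gets rank 4.
Batch Y values → pooled ranks: 520→4, 447→5, 520→4
Rank sum = 4 + 5 + 4 = 13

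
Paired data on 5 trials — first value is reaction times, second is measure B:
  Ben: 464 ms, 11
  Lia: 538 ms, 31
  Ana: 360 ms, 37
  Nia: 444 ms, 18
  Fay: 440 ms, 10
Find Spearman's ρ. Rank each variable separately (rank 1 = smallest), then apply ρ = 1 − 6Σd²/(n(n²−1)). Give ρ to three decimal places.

-0.100

Ranks of variable 1: 4, 5, 1, 3, 2
Ranks of variable 2: 2, 4, 5, 3, 1
d = r₁ − r₂: 2, 1, -4, 0, 1
d²: 4, 1, 16, 0, 1; Σd² = 22
ρ = 1 − 6·22/(5·24) = 1 − 132/120 = -0.100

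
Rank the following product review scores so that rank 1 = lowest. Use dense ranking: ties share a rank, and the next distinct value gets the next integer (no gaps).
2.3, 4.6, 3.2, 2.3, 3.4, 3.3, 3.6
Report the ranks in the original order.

1, 6, 2, 1, 4, 3, 5

Sorted (ascending): 2.3, 2.3, 3.2, 3.3, 3.4, 3.6, 4.6
The 2 values of 2.3 share dense rank 1.
Remaining distinct values take the next consecutive integers.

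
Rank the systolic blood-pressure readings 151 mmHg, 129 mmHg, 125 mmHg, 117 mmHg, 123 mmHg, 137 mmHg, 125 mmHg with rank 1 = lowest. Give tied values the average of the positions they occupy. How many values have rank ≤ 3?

Sorted (ascending): 117, 123, 125, 125, 129, 137, 151
The 2 values of 125 occupy positions 3–4 → average rank (3+4)/2 = 3.5.
Ranks ≤ 3: {1, 2} → 2 values.

2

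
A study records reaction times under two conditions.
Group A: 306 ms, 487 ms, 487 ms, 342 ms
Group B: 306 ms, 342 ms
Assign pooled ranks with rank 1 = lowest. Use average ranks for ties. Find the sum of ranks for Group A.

Sorted (ascending): 306, 306, 342, 342, 487, 487
The 2 values of 306 occupy positions 1–2 → average rank (1+2)/2 = 1.5.
The 2 values of 342 occupy positions 3–4 → average rank (3+4)/2 = 3.5.
The 2 values of 487 occupy positions 5–6 → average rank (5+6)/2 = 5.5.
Group A values → pooled ranks: 306→1.5, 487→5.5, 487→5.5, 342→3.5
Rank sum = 1.5 + 5.5 + 5.5 + 3.5 = 16

16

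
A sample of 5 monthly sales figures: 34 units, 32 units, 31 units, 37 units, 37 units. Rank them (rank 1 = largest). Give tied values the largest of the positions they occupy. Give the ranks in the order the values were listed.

3, 4, 5, 2, 2

Sorted (descending): 37, 37, 34, 32, 31
The 2 values of 37 occupy positions 1–2 → each gets rank 2.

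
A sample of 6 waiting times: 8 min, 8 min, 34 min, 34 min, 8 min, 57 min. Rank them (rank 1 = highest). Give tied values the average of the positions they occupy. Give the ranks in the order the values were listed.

Sorted (descending): 57, 34, 34, 8, 8, 8
The 2 values of 34 occupy positions 2–3 → average rank (2+3)/2 = 2.5.
The 3 values of 8 occupy positions 4–6 → average rank 5.

5, 5, 2.5, 2.5, 5, 1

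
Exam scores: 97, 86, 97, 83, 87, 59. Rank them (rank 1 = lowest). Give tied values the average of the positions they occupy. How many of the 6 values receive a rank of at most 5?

Sorted (ascending): 59, 83, 86, 87, 97, 97
The 2 values of 97 occupy positions 5–6 → average rank (5+6)/2 = 5.5.
Ranks ≤ 5: {1, 2, 3, 4} → 4 values.

4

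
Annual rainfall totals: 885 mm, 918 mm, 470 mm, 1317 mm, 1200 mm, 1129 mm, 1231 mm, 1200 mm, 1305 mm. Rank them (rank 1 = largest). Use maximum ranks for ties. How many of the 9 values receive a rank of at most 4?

3

Sorted (descending): 1317, 1305, 1231, 1200, 1200, 1129, 918, 885, 470
The 2 values of 1200 occupy positions 4–5 → each gets rank 5.
Ranks ≤ 4: {1, 2, 3} → 3 values.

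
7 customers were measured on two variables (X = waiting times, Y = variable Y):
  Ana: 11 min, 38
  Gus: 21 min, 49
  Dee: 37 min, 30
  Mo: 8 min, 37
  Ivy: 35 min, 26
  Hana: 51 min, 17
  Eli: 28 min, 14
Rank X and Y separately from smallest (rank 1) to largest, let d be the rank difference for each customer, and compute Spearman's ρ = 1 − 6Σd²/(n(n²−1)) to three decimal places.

-0.607

Ranks of variable 1: 2, 3, 6, 1, 5, 7, 4
Ranks of variable 2: 6, 7, 4, 5, 3, 2, 1
d = r₁ − r₂: -4, -4, 2, -4, 2, 5, 3
d²: 16, 16, 4, 16, 4, 25, 9; Σd² = 90
ρ = 1 − 6·90/(7·48) = 1 − 540/336 = -0.607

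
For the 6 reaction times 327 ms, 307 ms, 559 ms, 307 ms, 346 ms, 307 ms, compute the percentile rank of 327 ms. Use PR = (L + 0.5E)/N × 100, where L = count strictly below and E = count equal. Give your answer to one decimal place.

N = 6.
Strictly below 327: 3. Equal to 327: 1.
PR = (3 + 0.5·1)/6 × 100 = 58.3

58.3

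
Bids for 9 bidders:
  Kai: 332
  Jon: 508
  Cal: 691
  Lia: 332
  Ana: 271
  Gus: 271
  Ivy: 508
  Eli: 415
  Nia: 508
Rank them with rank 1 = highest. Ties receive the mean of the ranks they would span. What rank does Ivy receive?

Sorted (descending): 691, 508, 508, 508, 415, 332, 332, 271, 271
The 3 values of 508 occupy positions 2–4 → average rank 3.
The 2 values of 332 occupy positions 6–7 → average rank (6+7)/2 = 6.5.
The 2 values of 271 occupy positions 8–9 → average rank (8+9)/2 = 8.5.
Ivy has value 508 → rank 3.

3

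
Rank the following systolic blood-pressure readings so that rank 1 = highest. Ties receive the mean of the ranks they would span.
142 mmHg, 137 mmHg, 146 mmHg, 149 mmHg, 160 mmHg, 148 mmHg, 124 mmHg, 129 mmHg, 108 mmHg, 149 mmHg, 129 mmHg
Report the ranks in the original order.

6, 7, 5, 2.5, 1, 4, 10, 8.5, 11, 2.5, 8.5

Sorted (descending): 160, 149, 149, 148, 146, 142, 137, 129, 129, 124, 108
The 2 values of 149 occupy positions 2–3 → average rank (2+3)/2 = 2.5.
The 2 values of 129 occupy positions 8–9 → average rank (8+9)/2 = 8.5.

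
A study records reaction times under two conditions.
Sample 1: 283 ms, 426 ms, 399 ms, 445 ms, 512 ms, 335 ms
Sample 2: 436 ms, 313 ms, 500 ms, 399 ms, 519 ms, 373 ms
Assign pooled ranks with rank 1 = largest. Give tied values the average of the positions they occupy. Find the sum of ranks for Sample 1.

Sorted (descending): 519, 512, 500, 445, 436, 426, 399, 399, 373, 335, 313, 283
The 2 values of 399 occupy positions 7–8 → average rank (7+8)/2 = 7.5.
Sample 1 values → pooled ranks: 283→12, 426→6, 399→7.5, 445→4, 512→2, 335→10
Rank sum = 12 + 6 + 7.5 + 4 + 2 + 10 = 41.5

41.5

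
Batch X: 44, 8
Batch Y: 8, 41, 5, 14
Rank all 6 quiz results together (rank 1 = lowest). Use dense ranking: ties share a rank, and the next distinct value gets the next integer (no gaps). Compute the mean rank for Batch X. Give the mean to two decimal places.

3.50

Sorted (ascending): 5, 8, 8, 14, 41, 44
The 2 values of 8 share dense rank 2.
Remaining distinct values take the next consecutive integers.
Batch X values → pooled ranks: 44→5, 8→2
Mean rank = (5 + 2) / 2 = 3.50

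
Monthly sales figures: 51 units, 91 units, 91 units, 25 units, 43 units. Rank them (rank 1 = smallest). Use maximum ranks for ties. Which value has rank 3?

Sorted (ascending): 25, 43, 51, 91, 91
The 2 values of 91 occupy positions 4–5 → each gets rank 5.
Rank 3 → value 51.

51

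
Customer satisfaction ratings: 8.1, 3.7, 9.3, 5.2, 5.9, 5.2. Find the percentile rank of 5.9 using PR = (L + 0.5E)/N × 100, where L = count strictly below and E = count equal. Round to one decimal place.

N = 6.
Strictly below 5.9: 3. Equal to 5.9: 1.
PR = (3 + 0.5·1)/6 × 100 = 58.3

58.3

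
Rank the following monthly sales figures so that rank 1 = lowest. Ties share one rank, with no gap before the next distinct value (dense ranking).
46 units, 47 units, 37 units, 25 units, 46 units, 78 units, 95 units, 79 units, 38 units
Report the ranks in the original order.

4, 5, 2, 1, 4, 6, 8, 7, 3

Sorted (ascending): 25, 37, 38, 46, 46, 47, 78, 79, 95
The 2 values of 46 share dense rank 4.
Remaining distinct values take the next consecutive integers.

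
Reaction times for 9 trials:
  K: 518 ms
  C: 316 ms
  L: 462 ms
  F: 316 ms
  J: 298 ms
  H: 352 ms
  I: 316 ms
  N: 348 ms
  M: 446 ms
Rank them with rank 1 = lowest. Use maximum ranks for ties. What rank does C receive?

Sorted (ascending): 298, 316, 316, 316, 348, 352, 446, 462, 518
The 3 values of 316 occupy positions 2–4 → each gets rank 4.
C has value 316 ms → rank 4.

4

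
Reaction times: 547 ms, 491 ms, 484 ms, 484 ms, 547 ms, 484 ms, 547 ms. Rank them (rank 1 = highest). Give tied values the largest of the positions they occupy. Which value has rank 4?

Sorted (descending): 547, 547, 547, 491, 484, 484, 484
The 3 values of 547 occupy positions 1–3 → each gets rank 3.
The 3 values of 484 occupy positions 5–7 → each gets rank 7.
Rank 4 → value 491.

491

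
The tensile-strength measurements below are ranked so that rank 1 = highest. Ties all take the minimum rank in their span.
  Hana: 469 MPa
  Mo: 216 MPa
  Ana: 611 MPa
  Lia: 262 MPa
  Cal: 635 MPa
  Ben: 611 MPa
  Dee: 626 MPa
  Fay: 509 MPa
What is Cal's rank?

Sorted (descending): 635, 626, 611, 611, 509, 469, 262, 216
The 2 values of 611 occupy positions 3–4 → each gets rank 3.
Cal has value 635 MPa → rank 1.

1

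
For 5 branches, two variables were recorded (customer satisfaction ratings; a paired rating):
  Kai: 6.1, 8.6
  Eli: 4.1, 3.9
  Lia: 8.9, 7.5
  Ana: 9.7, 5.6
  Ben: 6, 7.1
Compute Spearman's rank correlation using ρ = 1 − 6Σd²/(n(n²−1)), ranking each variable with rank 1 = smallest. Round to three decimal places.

Ranks of variable 1: 3, 1, 4, 5, 2
Ranks of variable 2: 5, 1, 4, 2, 3
d = r₁ − r₂: -2, 0, 0, 3, -1
d²: 4, 0, 0, 9, 1; Σd² = 14
ρ = 1 − 6·14/(5·24) = 1 − 84/120 = 0.300

0.300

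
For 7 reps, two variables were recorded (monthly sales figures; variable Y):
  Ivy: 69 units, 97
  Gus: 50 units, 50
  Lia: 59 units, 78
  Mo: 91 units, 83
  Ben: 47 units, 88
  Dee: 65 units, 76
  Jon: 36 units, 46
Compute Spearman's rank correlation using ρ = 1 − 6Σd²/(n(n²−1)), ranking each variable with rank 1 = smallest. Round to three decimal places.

Ranks of variable 1: 6, 3, 4, 7, 2, 5, 1
Ranks of variable 2: 7, 2, 4, 5, 6, 3, 1
d = r₁ − r₂: -1, 1, 0, 2, -4, 2, 0
d²: 1, 1, 0, 4, 16, 4, 0; Σd² = 26
ρ = 1 − 6·26/(7·48) = 1 − 156/336 = 0.536

0.536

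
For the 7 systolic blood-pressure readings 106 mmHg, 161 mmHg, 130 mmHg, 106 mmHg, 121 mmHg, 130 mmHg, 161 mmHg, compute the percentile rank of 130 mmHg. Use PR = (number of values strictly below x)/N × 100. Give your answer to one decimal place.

42.9

N = 7.
Strictly below 130: 3. Equal to 130: 2.
PR = 3/7 × 100 = 42.9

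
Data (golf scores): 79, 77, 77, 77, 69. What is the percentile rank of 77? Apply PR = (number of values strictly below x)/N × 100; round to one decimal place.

20.0

N = 5.
Strictly below 77: 1. Equal to 77: 3.
PR = 1/5 × 100 = 20.0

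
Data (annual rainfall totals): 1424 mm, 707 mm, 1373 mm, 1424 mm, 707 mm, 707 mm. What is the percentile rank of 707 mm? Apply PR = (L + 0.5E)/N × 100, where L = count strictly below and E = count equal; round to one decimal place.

25.0

N = 6.
Strictly below 707: 0. Equal to 707: 3.
PR = (0 + 0.5·3)/6 × 100 = 25.0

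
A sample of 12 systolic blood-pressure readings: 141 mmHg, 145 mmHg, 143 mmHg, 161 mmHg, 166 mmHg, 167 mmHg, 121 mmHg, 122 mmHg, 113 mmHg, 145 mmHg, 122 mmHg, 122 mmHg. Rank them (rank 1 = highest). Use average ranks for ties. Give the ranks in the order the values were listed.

7, 4.5, 6, 3, 2, 1, 11, 9, 12, 4.5, 9, 9

Sorted (descending): 167, 166, 161, 145, 145, 143, 141, 122, 122, 122, 121, 113
The 2 values of 145 occupy positions 4–5 → average rank (4+5)/2 = 4.5.
The 3 values of 122 occupy positions 8–10 → average rank 9.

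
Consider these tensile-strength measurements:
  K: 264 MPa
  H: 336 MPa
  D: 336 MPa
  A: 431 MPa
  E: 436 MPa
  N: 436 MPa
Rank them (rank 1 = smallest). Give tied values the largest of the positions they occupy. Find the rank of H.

Sorted (ascending): 264, 336, 336, 431, 436, 436
The 2 values of 336 occupy positions 2–3 → each gets rank 3.
The 2 values of 436 occupy positions 5–6 → each gets rank 6.
H has value 336 MPa → rank 3.

3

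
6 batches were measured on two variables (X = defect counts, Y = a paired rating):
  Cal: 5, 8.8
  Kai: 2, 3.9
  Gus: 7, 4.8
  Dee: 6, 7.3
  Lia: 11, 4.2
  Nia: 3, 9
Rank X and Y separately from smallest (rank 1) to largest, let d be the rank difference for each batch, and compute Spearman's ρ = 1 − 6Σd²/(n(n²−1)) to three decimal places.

-0.143

Ranks of variable 1: 3, 1, 5, 4, 6, 2
Ranks of variable 2: 5, 1, 3, 4, 2, 6
d = r₁ − r₂: -2, 0, 2, 0, 4, -4
d²: 4, 0, 4, 0, 16, 16; Σd² = 40
ρ = 1 − 6·40/(6·35) = 1 − 240/210 = -0.143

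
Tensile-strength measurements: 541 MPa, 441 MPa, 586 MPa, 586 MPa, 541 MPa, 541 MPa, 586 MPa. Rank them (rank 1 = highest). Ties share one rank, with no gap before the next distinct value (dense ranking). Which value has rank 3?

Sorted (descending): 586, 586, 586, 541, 541, 541, 441
The 3 values of 586 share dense rank 1.
The 3 values of 541 share dense rank 2.
Remaining distinct values take the next consecutive integers.
Rank 3 → value 441.

441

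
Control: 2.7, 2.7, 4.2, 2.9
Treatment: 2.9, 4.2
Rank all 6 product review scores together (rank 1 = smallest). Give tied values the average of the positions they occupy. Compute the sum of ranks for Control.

12

Sorted (ascending): 2.7, 2.7, 2.9, 2.9, 4.2, 4.2
The 2 values of 2.7 occupy positions 1–2 → average rank (1+2)/2 = 1.5.
The 2 values of 2.9 occupy positions 3–4 → average rank (3+4)/2 = 3.5.
The 2 values of 4.2 occupy positions 5–6 → average rank (5+6)/2 = 5.5.
Control values → pooled ranks: 2.7→1.5, 2.7→1.5, 4.2→5.5, 2.9→3.5
Rank sum = 1.5 + 1.5 + 5.5 + 3.5 = 12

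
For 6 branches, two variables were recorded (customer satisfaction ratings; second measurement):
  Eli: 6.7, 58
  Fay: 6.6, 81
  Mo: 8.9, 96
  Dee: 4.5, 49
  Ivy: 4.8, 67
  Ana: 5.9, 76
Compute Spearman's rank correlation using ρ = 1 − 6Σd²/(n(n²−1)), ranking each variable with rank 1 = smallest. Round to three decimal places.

Ranks of variable 1: 5, 4, 6, 1, 2, 3
Ranks of variable 2: 2, 5, 6, 1, 3, 4
d = r₁ − r₂: 3, -1, 0, 0, -1, -1
d²: 9, 1, 0, 0, 1, 1; Σd² = 12
ρ = 1 − 6·12/(6·35) = 1 − 72/210 = 0.657

0.657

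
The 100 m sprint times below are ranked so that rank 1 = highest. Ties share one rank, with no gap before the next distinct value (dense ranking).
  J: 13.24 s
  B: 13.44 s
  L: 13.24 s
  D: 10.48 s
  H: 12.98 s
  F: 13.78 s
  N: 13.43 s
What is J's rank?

Sorted (descending): 13.78, 13.44, 13.43, 13.24, 13.24, 12.98, 10.48
The 2 values of 13.24 share dense rank 4.
Remaining distinct values take the next consecutive integers.
J has value 13.24 s → rank 4.

4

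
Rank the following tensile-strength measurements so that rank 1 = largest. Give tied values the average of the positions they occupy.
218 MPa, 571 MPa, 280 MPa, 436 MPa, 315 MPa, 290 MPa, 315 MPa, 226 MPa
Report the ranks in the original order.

Sorted (descending): 571, 436, 315, 315, 290, 280, 226, 218
The 2 values of 315 occupy positions 3–4 → average rank (3+4)/2 = 3.5.

8, 1, 6, 2, 3.5, 5, 3.5, 7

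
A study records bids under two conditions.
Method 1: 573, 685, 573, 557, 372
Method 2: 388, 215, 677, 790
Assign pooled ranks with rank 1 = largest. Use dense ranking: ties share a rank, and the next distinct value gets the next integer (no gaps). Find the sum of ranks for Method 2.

Sorted (descending): 790, 685, 677, 573, 573, 557, 388, 372, 215
The 2 values of 573 share dense rank 4.
Remaining distinct values take the next consecutive integers.
Method 2 values → pooled ranks: 388→6, 215→8, 677→3, 790→1
Rank sum = 6 + 8 + 3 + 1 = 18

18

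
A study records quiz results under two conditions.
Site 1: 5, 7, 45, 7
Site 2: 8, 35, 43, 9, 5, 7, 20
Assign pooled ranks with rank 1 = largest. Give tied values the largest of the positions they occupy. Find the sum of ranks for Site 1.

30

Sorted (descending): 45, 43, 35, 20, 9, 8, 7, 7, 7, 5, 5
The 3 values of 7 occupy positions 7–9 → each gets rank 9.
The 2 values of 5 occupy positions 10–11 → each gets rank 11.
Site 1 values → pooled ranks: 5→11, 7→9, 45→1, 7→9
Rank sum = 11 + 9 + 1 + 9 = 30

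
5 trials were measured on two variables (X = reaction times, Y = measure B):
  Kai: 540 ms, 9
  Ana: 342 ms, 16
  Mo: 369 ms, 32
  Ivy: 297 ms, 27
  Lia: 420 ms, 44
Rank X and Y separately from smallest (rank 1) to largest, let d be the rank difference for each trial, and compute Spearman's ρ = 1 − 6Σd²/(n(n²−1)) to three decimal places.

-0.100

Ranks of variable 1: 5, 2, 3, 1, 4
Ranks of variable 2: 1, 2, 4, 3, 5
d = r₁ − r₂: 4, 0, -1, -2, -1
d²: 16, 0, 1, 4, 1; Σd² = 22
ρ = 1 − 6·22/(5·24) = 1 − 132/120 = -0.100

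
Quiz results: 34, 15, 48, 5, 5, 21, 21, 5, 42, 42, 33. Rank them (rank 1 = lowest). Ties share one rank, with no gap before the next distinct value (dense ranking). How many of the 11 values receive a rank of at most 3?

6

Sorted (ascending): 5, 5, 5, 15, 21, 21, 33, 34, 42, 42, 48
The 3 values of 5 share dense rank 1.
The 2 values of 21 share dense rank 3.
The 2 values of 42 share dense rank 6.
Remaining distinct values take the next consecutive integers.
Ranks ≤ 3: {1, 1, 1, 2, 3, 3} → 6 values.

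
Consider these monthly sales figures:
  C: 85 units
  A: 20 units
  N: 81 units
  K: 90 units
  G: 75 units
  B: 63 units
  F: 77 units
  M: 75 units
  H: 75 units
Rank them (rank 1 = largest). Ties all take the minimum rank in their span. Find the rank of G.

5

Sorted (descending): 90, 85, 81, 77, 75, 75, 75, 63, 20
The 3 values of 75 occupy positions 5–7 → each gets rank 5.
G has value 75 units → rank 5.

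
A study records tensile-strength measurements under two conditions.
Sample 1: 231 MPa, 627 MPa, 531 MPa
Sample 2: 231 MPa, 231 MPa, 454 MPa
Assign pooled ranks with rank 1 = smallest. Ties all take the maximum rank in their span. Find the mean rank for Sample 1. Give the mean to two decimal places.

4.67

Sorted (ascending): 231, 231, 231, 454, 531, 627
The 3 values of 231 occupy positions 1–3 → each gets rank 3.
Sample 1 values → pooled ranks: 231→3, 627→6, 531→5
Mean rank = (3 + 6 + 5) / 3 = 4.67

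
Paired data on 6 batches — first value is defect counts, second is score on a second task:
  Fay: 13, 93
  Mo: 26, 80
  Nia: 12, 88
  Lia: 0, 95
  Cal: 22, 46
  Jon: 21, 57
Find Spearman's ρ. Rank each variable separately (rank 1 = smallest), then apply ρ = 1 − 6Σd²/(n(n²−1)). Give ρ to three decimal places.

Ranks of variable 1: 3, 6, 2, 1, 5, 4
Ranks of variable 2: 5, 3, 4, 6, 1, 2
d = r₁ − r₂: -2, 3, -2, -5, 4, 2
d²: 4, 9, 4, 25, 16, 4; Σd² = 62
ρ = 1 − 6·62/(6·35) = 1 − 372/210 = -0.771

-0.771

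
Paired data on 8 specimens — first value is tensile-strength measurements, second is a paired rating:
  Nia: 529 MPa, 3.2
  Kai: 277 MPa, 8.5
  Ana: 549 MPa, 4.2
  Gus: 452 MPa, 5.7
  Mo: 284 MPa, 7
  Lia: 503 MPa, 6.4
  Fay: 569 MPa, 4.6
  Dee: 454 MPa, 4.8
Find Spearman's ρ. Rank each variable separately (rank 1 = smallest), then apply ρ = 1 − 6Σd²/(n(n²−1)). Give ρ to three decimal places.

Ranks of variable 1: 6, 1, 7, 3, 2, 5, 8, 4
Ranks of variable 2: 1, 8, 2, 5, 7, 6, 3, 4
d = r₁ − r₂: 5, -7, 5, -2, -5, -1, 5, 0
d²: 25, 49, 25, 4, 25, 1, 25, 0; Σd² = 154
ρ = 1 − 6·154/(8·63) = 1 − 924/504 = -0.833

-0.833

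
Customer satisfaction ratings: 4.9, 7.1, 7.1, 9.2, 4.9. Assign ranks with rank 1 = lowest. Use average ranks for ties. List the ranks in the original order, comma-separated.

1.5, 3.5, 3.5, 5, 1.5

Sorted (ascending): 4.9, 4.9, 7.1, 7.1, 9.2
The 2 values of 4.9 occupy positions 1–2 → average rank (1+2)/2 = 1.5.
The 2 values of 7.1 occupy positions 3–4 → average rank (3+4)/2 = 3.5.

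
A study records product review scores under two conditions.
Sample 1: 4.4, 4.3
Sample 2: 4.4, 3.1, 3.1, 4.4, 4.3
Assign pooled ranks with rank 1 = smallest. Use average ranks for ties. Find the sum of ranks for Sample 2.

Sorted (ascending): 3.1, 3.1, 4.3, 4.3, 4.4, 4.4, 4.4
The 2 values of 3.1 occupy positions 1–2 → average rank (1+2)/2 = 1.5.
The 2 values of 4.3 occupy positions 3–4 → average rank (3+4)/2 = 3.5.
The 3 values of 4.4 occupy positions 5–7 → average rank 6.
Sample 2 values → pooled ranks: 4.4→6, 3.1→1.5, 3.1→1.5, 4.4→6, 4.3→3.5
Rank sum = 6 + 1.5 + 1.5 + 6 + 3.5 = 18.5

18.5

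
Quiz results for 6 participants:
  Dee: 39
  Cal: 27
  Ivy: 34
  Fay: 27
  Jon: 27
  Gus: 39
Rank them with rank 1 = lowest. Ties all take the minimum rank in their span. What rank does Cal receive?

Sorted (ascending): 27, 27, 27, 34, 39, 39
The 3 values of 27 occupy positions 1–3 → each gets rank 1.
The 2 values of 39 occupy positions 5–6 → each gets rank 5.
Cal has value 27 → rank 1.

1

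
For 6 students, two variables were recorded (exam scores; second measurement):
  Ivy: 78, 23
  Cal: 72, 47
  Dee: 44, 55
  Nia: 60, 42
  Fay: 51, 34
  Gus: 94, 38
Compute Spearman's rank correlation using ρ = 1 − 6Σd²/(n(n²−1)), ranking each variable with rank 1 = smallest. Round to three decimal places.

-0.486

Ranks of variable 1: 5, 4, 1, 3, 2, 6
Ranks of variable 2: 1, 5, 6, 4, 2, 3
d = r₁ − r₂: 4, -1, -5, -1, 0, 3
d²: 16, 1, 25, 1, 0, 9; Σd² = 52
ρ = 1 − 6·52/(6·35) = 1 − 312/210 = -0.486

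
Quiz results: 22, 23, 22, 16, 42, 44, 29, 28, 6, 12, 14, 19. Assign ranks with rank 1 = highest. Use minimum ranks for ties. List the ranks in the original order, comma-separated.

6, 5, 6, 9, 2, 1, 3, 4, 12, 11, 10, 8

Sorted (descending): 44, 42, 29, 28, 23, 22, 22, 19, 16, 14, 12, 6
The 2 values of 22 occupy positions 6–7 → each gets rank 6.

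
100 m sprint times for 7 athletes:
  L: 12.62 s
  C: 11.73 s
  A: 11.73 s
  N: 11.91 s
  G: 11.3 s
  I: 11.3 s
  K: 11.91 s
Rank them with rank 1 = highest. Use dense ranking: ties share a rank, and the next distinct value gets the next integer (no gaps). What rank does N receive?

Sorted (descending): 12.62, 11.91, 11.91, 11.73, 11.73, 11.3, 11.3
The 2 values of 11.91 share dense rank 2.
The 2 values of 11.73 share dense rank 3.
The 2 values of 11.3 share dense rank 4.
Remaining distinct values take the next consecutive integers.
N has value 11.91 s → rank 2.

2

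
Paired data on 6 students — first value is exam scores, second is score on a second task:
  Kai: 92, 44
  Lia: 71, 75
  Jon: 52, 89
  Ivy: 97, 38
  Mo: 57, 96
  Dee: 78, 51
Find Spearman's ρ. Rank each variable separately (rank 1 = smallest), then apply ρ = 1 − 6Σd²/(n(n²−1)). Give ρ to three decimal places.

-0.943

Ranks of variable 1: 5, 3, 1, 6, 2, 4
Ranks of variable 2: 2, 4, 5, 1, 6, 3
d = r₁ − r₂: 3, -1, -4, 5, -4, 1
d²: 9, 1, 16, 25, 16, 1; Σd² = 68
ρ = 1 − 6·68/(6·35) = 1 − 408/210 = -0.943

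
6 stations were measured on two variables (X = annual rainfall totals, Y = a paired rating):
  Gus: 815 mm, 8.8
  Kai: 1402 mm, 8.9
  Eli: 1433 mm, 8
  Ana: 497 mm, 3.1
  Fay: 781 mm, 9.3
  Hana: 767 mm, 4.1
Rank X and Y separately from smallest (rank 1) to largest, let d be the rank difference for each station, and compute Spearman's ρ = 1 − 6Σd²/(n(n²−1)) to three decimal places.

0.486

Ranks of variable 1: 4, 5, 6, 1, 3, 2
Ranks of variable 2: 4, 5, 3, 1, 6, 2
d = r₁ − r₂: 0, 0, 3, 0, -3, 0
d²: 0, 0, 9, 0, 9, 0; Σd² = 18
ρ = 1 − 6·18/(6·35) = 1 − 108/210 = 0.486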